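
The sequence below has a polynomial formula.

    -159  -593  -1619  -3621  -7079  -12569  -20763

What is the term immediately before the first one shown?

D1: -434  -1026  -2002  -3458  -5490  -8194
D2: -592  -976  -1456  -2032  -2704
D3: -384  -480  -576  -672
D4: -96  -96  -96
The fourth differences are constant at -96.
Work back: -384 + 96 = -288;  -592 + 288 = -304;  -434 + 304 = -130;  -159 + 130 = -29

-29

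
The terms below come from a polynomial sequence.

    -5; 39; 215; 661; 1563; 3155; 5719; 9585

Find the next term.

15131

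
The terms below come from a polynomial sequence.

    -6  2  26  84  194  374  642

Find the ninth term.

D1: 8 , 24 , 58 , 110 , 180 , 268
D2: 16 , 34 , 52 , 70 , 88
D3: 18 , 18 , 18 , 18
Constant third difference = 18, so extend:
88 + 18 = 106;  268 + 106 = 374;  642 + 374 = 1016
106 + 18 = 124;  374 + 124 = 498;  1016 + 498 = 1514

1514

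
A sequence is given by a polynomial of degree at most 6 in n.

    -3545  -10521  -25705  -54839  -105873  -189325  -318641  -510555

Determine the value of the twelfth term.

First differences: -6976, -15184, -29134, -51034, -83452, -129316, -191914
Second differences: -8208, -13950, -21900, -32418, -45864, -62598
Third differences: -5742, -7950, -10518, -13446, -16734
Fourth differences: -2208, -2568, -2928, -3288
Fifth differences: -360, -360, -360
Fifth differences constant at -360.
-3288 − 360 = -3648;  -16734 − 3648 = -20382;  -62598 − 20382 = -82980;  -191914 − 82980 = -274894;  -510555 − 274894 = -785449
-3648 − 360 = -4008;  -20382 − 4008 = -24390;  -82980 − 24390 = -107370;  -274894 − 107370 = -382264;  -785449 − 382264 = -1167713
-4008 − 360 = -4368;  -24390 − 4368 = -28758;  -107370 − 28758 = -136128;  -382264 − 136128 = -518392;  -1167713 − 518392 = -1686105
-4368 − 360 = -4728;  -28758 − 4728 = -33486;  -136128 − 33486 = -169614;  -518392 − 169614 = -688006;  -1686105 − 688006 = -2374111

-2374111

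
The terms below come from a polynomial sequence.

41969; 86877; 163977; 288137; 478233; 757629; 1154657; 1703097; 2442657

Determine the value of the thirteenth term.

44908 , 77100 , 124160 , 190096 , 279396 , 397028 , 548440 , 739560
32192 , 47060 , 65936 , 89300 , 117632 , 151412 , 191120
14868 , 18876 , 23364 , 28332 , 33780 , 39708
4008 , 4488 , 4968 , 5448 , 5928
480 , 480 , 480 , 480
Fifth differences constant at 480.
5928 + 480 = 6408;  39708 + 6408 = 46116;  191120 + 46116 = 237236;  739560 + 237236 = 976796;  2442657 + 976796 = 3419453
6408 + 480 = 6888;  46116 + 6888 = 53004;  237236 + 53004 = 290240;  976796 + 290240 = 1267036;  3419453 + 1267036 = 4686489
6888 + 480 = 7368;  53004 + 7368 = 60372;  290240 + 60372 = 350612;  1267036 + 350612 = 1617648;  4686489 + 1617648 = 6304137
7368 + 480 = 7848;  60372 + 7848 = 68220;  350612 + 68220 = 418832;  1617648 + 418832 = 2036480;  6304137 + 2036480 = 8340617

8340617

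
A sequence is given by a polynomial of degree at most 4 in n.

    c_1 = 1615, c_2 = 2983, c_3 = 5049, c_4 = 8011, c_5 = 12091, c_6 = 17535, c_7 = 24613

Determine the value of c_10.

58711

First differences: 1368, 2066, 2962, 4080, 5444, 7078
Second differences: 698, 896, 1118, 1364, 1634
Third differences: 198, 222, 246, 270
Fourth differences: 24, 24, 24
Constant fourth difference = 24, so extend:
270 + 24 = 294;  1634 + 294 = 1928;  7078 + 1928 = 9006;  24613 + 9006 = 33619
294 + 24 = 318;  1928 + 318 = 2246;  9006 + 2246 = 11252;  33619 + 11252 = 44871
318 + 24 = 342;  2246 + 342 = 2588;  11252 + 2588 = 13840;  44871 + 13840 = 58711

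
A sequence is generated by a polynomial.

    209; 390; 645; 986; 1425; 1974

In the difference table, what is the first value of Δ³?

First differences: 181, 255, 341, 439, 549
Second differences: 74, 86, 98, 110
Third differences: 12, 12, 12

12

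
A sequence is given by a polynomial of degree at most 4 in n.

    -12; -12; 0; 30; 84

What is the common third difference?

D1: 0, 12, 30, 54
D2: 12, 18, 24
D3: 6, 6

6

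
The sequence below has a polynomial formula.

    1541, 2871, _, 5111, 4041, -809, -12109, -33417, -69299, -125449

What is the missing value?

Using the last 7 terms:
First differences: -1070  -4850  -11300  -21308  -35882  -56150
Second differences: -3780  -6450  -10008  -14574  -20268
Third differences: -2670  -3558  -4566  -5694
Fourth differences: -888  -1008  -1128
Fifth differences: -120  -120
Constant fifth difference = -120.
Extend backward: -888 + 120 = -768;  -2670 + 768 = -1902;  -3780 + 1902 = -1878;  -1070 + 1878 = 808;  5111 − 808 = 4303

4303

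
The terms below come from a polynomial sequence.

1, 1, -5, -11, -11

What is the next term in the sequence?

1

First differences: 0, -6, -6, 0
Second differences: -6, 0, 6
Third differences: 6, 6
Third differences constant at 6.
6 + 6 = 12;  0 + 12 = 12;  -11 + 12 = 1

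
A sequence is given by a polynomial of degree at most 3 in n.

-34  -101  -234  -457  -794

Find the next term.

D1: -67 , -133 , -223 , -337
D2: -66 , -90 , -114
D3: -24 , -24
Third differences constant at -24.
-114 − 24 = -138;  -337 − 138 = -475;  -794 − 475 = -1269

-1269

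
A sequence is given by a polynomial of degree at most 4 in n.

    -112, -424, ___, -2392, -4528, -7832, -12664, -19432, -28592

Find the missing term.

-1112

Using the last 6 terms:
Δ: -2136, -3304, -4832, -6768, -9160
Δ²: -1168, -1528, -1936, -2392
Δ³: -360, -408, -456
Δ⁴: -48, -48
Constant fourth difference = -48.
Extend backward: -360 + 48 = -312;  -1168 + 312 = -856;  -2136 + 856 = -1280;  -2392 + 1280 = -1112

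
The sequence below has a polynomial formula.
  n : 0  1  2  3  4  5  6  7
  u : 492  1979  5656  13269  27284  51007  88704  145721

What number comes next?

228604

Δ: 1487, 3677, 7613, 14015, 23723, 37697, 57017
Δ²: 2190, 3936, 6402, 9708, 13974, 19320
Δ³: 1746, 2466, 3306, 4266, 5346
Δ⁴: 720, 840, 960, 1080
Δ⁵: 120, 120, 120
Constant fifth difference = 120, so extend:
1080 + 120 = 1200;  5346 + 1200 = 6546;  19320 + 6546 = 25866;  57017 + 25866 = 82883;  145721 + 82883 = 228604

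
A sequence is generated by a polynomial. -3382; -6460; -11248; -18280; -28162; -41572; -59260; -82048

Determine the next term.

First differences: -3078, -4788, -7032, -9882, -13410, -17688, -22788
Second differences: -1710, -2244, -2850, -3528, -4278, -5100
Third differences: -534, -606, -678, -750, -822
Fourth differences: -72, -72, -72, -72
Constant fourth difference = -72, so extend:
-822 − 72 = -894;  -5100 − 894 = -5994;  -22788 − 5994 = -28782;  -82048 − 28782 = -110830

-110830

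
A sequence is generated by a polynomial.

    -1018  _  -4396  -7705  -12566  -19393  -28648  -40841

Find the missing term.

-2273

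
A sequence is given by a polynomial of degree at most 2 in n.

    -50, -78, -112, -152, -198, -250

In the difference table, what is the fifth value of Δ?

-52

First differences: -28, -34, -40, -46, -52
Second differences: -6, -6, -6, -6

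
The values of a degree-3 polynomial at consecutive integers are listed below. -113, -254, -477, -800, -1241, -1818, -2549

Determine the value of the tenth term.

-5846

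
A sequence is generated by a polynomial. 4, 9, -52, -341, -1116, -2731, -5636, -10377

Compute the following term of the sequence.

D1: 5  -61  -289  -775  -1615  -2905  -4741
D2: -66  -228  -486  -840  -1290  -1836
D3: -162  -258  -354  -450  -546
D4: -96  -96  -96  -96
The fourth differences are constant (-96).
-546 − 96 = -642;  -1836 − 642 = -2478;  -4741 − 2478 = -7219;  -10377 − 7219 = -17596

-17596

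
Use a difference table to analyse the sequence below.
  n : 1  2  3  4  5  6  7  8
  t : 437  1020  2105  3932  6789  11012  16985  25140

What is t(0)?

D1: 583, 1085, 1827, 2857, 4223, 5973, 8155
D2: 502, 742, 1030, 1366, 1750, 2182
D3: 240, 288, 336, 384, 432
D4: 48, 48, 48, 48
The fourth differences are constant at 48.
Work back: 240 − 48 = 192;  502 − 192 = 310;  583 − 310 = 273;  437 − 273 = 164

164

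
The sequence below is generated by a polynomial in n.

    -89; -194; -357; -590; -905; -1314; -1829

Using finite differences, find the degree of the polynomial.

-105, -163, -233, -315, -409, -515
-58, -70, -82, -94, -106
-12, -12, -12, -12
The third differences are constant, so the polynomial has degree 3.

3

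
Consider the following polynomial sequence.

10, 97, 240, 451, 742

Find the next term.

D1: 87 , 143 , 211 , 291
D2: 56 , 68 , 80
D3: 12 , 12
Constant third difference = 12, so extend:
80 + 12 = 92;  291 + 92 = 383;  742 + 383 = 1125

1125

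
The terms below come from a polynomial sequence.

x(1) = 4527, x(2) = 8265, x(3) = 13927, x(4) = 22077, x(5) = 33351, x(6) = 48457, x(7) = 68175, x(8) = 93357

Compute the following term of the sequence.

Δ: 3738 , 5662 , 8150 , 11274 , 15106 , 19718 , 25182
Δ²: 1924 , 2488 , 3124 , 3832 , 4612 , 5464
Δ³: 564 , 636 , 708 , 780 , 852
Δ⁴: 72 , 72 , 72 , 72
Constant fourth difference = 72, so extend:
852 + 72 = 924;  5464 + 924 = 6388;  25182 + 6388 = 31570;  93357 + 31570 = 124927

124927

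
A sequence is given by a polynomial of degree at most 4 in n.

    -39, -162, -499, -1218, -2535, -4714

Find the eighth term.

-12954

Δ: -123  -337  -719  -1317  -2179
Δ²: -214  -382  -598  -862
Δ³: -168  -216  -264
Δ⁴: -48  -48
Fourth differences constant at -48.
-264 − 48 = -312;  -862 − 312 = -1174;  -2179 − 1174 = -3353;  -4714 − 3353 = -8067
-312 − 48 = -360;  -1174 − 360 = -1534;  -3353 − 1534 = -4887;  -8067 − 4887 = -12954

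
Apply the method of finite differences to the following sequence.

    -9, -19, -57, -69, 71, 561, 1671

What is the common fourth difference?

72

First differences: -10, -38, -12, 140, 490, 1110
Second differences: -28, 26, 152, 350, 620
Third differences: 54, 126, 198, 270
Fourth differences: 72, 72, 72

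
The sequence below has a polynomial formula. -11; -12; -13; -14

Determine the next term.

Δ: -1, -1, -1
The first differences are constant (-1).
-14 − 1 = -15

-15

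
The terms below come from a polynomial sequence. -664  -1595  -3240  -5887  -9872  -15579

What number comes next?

-23440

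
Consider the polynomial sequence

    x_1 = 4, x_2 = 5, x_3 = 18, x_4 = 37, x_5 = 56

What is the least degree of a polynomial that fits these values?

3

Δ: 1, 13, 19, 19
Δ²: 12, 6, 0
Δ³: -6, -6
The third differences are constant, so the polynomial has degree 3.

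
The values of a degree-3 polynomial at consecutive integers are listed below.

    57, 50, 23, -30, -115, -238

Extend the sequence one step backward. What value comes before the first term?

50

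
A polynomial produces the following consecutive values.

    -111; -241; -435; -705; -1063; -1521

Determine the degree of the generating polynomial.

D1: -130, -194, -270, -358, -458
D2: -64, -76, -88, -100
D3: -12, -12, -12
The third differences are constant, so the polynomial has degree 3.

3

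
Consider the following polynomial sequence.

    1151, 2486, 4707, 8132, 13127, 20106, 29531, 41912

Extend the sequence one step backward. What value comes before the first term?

432

1335  2221  3425  4995  6979  9425  12381
886  1204  1570  1984  2446  2956
318  366  414  462  510
48  48  48  48
The fourth differences are constant at 48.
Work back: 318 − 48 = 270;  886 − 270 = 616;  1335 − 616 = 719;  1151 − 719 = 432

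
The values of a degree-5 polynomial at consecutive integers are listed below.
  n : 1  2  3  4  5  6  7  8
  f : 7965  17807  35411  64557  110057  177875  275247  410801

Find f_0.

First differences: 9842  17604  29146  45500  67818  97372  135554
Second differences: 7762  11542  16354  22318  29554  38182
Third differences: 3780  4812  5964  7236  8628
Fourth differences: 1032  1152  1272  1392
Fifth differences: 120  120  120
The fifth differences are constant at 120.
Work back: 1032 − 120 = 912;  3780 − 912 = 2868;  7762 − 2868 = 4894;  9842 − 4894 = 4948;  7965 − 4948 = 3017

3017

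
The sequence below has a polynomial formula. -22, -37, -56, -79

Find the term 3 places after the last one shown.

First differences: -15 , -19 , -23
Second differences: -4 , -4
The second differences are constant (-4).
-23 − 4 = -27;  -79 − 27 = -106
-27 − 4 = -31;  -106 − 31 = -137
-31 − 4 = -35;  -137 − 35 = -172

-172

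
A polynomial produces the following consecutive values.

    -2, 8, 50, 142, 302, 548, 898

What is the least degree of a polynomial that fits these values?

Δ: 10, 42, 92, 160, 246, 350
Δ²: 32, 50, 68, 86, 104
Δ³: 18, 18, 18, 18
The third differences are constant, so the polynomial has degree 3.

3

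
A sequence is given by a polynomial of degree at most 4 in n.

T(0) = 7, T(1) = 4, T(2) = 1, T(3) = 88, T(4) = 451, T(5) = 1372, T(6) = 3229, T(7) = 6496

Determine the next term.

D1: -3 , -3 , 87 , 363 , 921 , 1857 , 3267
D2: 0 , 90 , 276 , 558 , 936 , 1410
D3: 90 , 186 , 282 , 378 , 474
D4: 96 , 96 , 96 , 96
Fourth differences constant at 96.
474 + 96 = 570;  1410 + 570 = 1980;  3267 + 1980 = 5247;  6496 + 5247 = 11743

11743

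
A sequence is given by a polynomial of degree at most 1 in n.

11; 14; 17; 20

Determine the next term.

D1: 3  3  3
First differences constant at 3.
20 + 3 = 23

23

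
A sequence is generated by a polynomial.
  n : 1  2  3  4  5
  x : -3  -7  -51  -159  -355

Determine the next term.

Δ: -4, -44, -108, -196
Δ²: -40, -64, -88
Δ³: -24, -24
Constant third difference = -24, so extend:
-88 − 24 = -112;  -196 − 112 = -308;  -355 − 308 = -663

-663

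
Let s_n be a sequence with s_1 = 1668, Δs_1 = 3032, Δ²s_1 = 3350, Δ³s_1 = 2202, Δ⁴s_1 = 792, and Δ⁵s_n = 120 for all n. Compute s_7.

Build the table forward from the leading diagonal:
Fifth differences: 120, 120, 120, 120, 120, 120, 120
Fourth differences: 792, 912, 1032, 1152, 1272, 1392, 1512
Third differences: 2202, 2994, 3906, 4938, 6090, 7362, 8754
Second differences: 3350, 5552, 8546, 12452, 17390, 23480, 30842
First differences: 3032, 6382, 11934, 20480, 32932, 50322, 73802
s: 1668, 4700, 11082, 23016, 43496, 76428, 126750

126750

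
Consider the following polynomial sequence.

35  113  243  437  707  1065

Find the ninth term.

2787

First differences: 78, 130, 194, 270, 358
Second differences: 52, 64, 76, 88
Third differences: 12, 12, 12
The third differences are constant (12).
88 + 12 = 100;  358 + 100 = 458;  1065 + 458 = 1523
100 + 12 = 112;  458 + 112 = 570;  1523 + 570 = 2093
112 + 12 = 124;  570 + 124 = 694;  2093 + 694 = 2787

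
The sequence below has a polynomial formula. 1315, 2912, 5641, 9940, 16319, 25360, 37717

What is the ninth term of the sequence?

1597  2729  4299  6379  9041  12357
1132  1570  2080  2662  3316
438  510  582  654
72  72  72
Fourth differences constant at 72.
654 + 72 = 726;  3316 + 726 = 4042;  12357 + 4042 = 16399;  37717 + 16399 = 54116
726 + 72 = 798;  4042 + 798 = 4840;  16399 + 4840 = 21239;  54116 + 21239 = 75355

75355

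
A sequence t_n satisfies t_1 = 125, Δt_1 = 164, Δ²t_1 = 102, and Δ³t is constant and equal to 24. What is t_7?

Build the table forward from the leading diagonal:
D3: 24, 24, 24, 24, 24, 24, 24
D2: 102, 126, 150, 174, 198, 222, 246
D1: 164, 266, 392, 542, 716, 914, 1136
t: 125, 289, 555, 947, 1489, 2205, 3119

3119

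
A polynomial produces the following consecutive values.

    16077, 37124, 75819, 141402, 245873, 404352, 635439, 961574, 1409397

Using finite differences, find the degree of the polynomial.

5

21047, 38695, 65583, 104471, 158479, 231087, 326135, 447823
17648, 26888, 38888, 54008, 72608, 95048, 121688
9240, 12000, 15120, 18600, 22440, 26640
2760, 3120, 3480, 3840, 4200
360, 360, 360, 360
The fifth differences are constant, so the polynomial has degree 5.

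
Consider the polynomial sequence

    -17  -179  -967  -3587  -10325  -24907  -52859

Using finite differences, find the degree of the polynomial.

5

-162, -788, -2620, -6738, -14582, -27952
-626, -1832, -4118, -7844, -13370
-1206, -2286, -3726, -5526
-1080, -1440, -1800
-360, -360
The fifth differences are constant, so the polynomial has degree 5.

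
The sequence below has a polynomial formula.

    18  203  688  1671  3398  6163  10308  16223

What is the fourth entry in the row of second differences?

1038

D1: 185, 485, 983, 1727, 2765, 4145, 5915
D2: 300, 498, 744, 1038, 1380, 1770
D3: 198, 246, 294, 342, 390
D4: 48, 48, 48, 48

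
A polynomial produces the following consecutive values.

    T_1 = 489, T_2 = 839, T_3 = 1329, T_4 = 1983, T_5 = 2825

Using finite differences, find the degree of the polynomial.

3

First differences: 350, 490, 654, 842
Second differences: 140, 164, 188
Third differences: 24, 24
The third differences are constant, so the polynomial has degree 3.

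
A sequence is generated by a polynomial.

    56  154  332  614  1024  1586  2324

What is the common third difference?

D1: 98, 178, 282, 410, 562, 738
D2: 80, 104, 128, 152, 176
D3: 24, 24, 24, 24

24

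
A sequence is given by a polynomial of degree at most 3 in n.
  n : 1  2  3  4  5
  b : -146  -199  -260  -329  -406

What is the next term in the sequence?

D1: -53  -61  -69  -77
D2: -8  -8  -8
The second differences are constant (-8).
-77 − 8 = -85;  -406 − 85 = -491

-491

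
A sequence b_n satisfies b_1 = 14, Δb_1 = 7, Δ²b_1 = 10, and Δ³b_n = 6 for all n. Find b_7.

Build the table forward from the leading diagonal:
Δ³: 6  6  6  6  6  6  6
Δ²: 10  16  22  28  34  40  46
Δ: 7  17  33  55  83  117  157
b: 14  21  38  71  126  209  326

326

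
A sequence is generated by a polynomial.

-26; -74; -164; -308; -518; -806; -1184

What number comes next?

-1664

Δ: -48, -90, -144, -210, -288, -378
Δ²: -42, -54, -66, -78, -90
Δ³: -12, -12, -12, -12
Third differences constant at -12.
-90 − 12 = -102;  -378 − 102 = -480;  -1184 − 480 = -1664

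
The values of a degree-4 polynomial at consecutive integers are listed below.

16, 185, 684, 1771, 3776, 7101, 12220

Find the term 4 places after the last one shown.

Δ: 169, 499, 1087, 2005, 3325, 5119
Δ²: 330, 588, 918, 1320, 1794
Δ³: 258, 330, 402, 474
Δ⁴: 72, 72, 72
Constant fourth difference = 72, so extend:
474 + 72 = 546;  1794 + 546 = 2340;  5119 + 2340 = 7459;  12220 + 7459 = 19679
546 + 72 = 618;  2340 + 618 = 2958;  7459 + 2958 = 10417;  19679 + 10417 = 30096
618 + 72 = 690;  2958 + 690 = 3648;  10417 + 3648 = 14065;  30096 + 14065 = 44161
690 + 72 = 762;  3648 + 762 = 4410;  14065 + 4410 = 18475;  44161 + 18475 = 62636

62636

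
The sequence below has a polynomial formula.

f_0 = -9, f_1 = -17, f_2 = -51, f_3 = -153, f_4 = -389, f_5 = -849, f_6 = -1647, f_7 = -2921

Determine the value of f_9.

-7569

-8, -34, -102, -236, -460, -798, -1274
-26, -68, -134, -224, -338, -476
-42, -66, -90, -114, -138
-24, -24, -24, -24
Constant fourth difference = -24, so extend:
-138 − 24 = -162;  -476 − 162 = -638;  -1274 − 638 = -1912;  -2921 − 1912 = -4833
-162 − 24 = -186;  -638 − 186 = -824;  -1912 − 824 = -2736;  -4833 − 2736 = -7569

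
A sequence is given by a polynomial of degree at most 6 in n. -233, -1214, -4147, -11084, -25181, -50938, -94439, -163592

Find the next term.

First differences: -981, -2933, -6937, -14097, -25757, -43501, -69153
Second differences: -1952, -4004, -7160, -11660, -17744, -25652
Third differences: -2052, -3156, -4500, -6084, -7908
Fourth differences: -1104, -1344, -1584, -1824
Fifth differences: -240, -240, -240
The fifth differences are constant (-240).
-1824 − 240 = -2064;  -7908 − 2064 = -9972;  -25652 − 9972 = -35624;  -69153 − 35624 = -104777;  -163592 − 104777 = -268369

-268369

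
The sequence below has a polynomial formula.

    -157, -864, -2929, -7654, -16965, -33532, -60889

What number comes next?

-103554

-707 , -2065 , -4725 , -9311 , -16567 , -27357
-1358 , -2660 , -4586 , -7256 , -10790
-1302 , -1926 , -2670 , -3534
-624 , -744 , -864
-120 , -120
The fifth differences are constant (-120).
-864 − 120 = -984;  -3534 − 984 = -4518;  -10790 − 4518 = -15308;  -27357 − 15308 = -42665;  -60889 − 42665 = -103554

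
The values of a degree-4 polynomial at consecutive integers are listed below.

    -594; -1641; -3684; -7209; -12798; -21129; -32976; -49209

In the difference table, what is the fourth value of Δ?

-5589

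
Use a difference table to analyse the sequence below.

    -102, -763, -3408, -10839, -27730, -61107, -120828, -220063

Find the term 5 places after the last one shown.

First differences: -661, -2645, -7431, -16891, -33377, -59721, -99235
Second differences: -1984, -4786, -9460, -16486, -26344, -39514
Third differences: -2802, -4674, -7026, -9858, -13170
Fourth differences: -1872, -2352, -2832, -3312
Fifth differences: -480, -480, -480
Fifth differences constant at -480.
-3312 − 480 = -3792;  -13170 − 3792 = -16962;  -39514 − 16962 = -56476;  -99235 − 56476 = -155711;  -220063 − 155711 = -375774
-3792 − 480 = -4272;  -16962 − 4272 = -21234;  -56476 − 21234 = -77710;  -155711 − 77710 = -233421;  -375774 − 233421 = -609195
-4272 − 480 = -4752;  -21234 − 4752 = -25986;  -77710 − 25986 = -103696;  -233421 − 103696 = -337117;  -609195 − 337117 = -946312
-4752 − 480 = -5232;  -25986 − 5232 = -31218;  -103696 − 31218 = -134914;  -337117 − 134914 = -472031;  -946312 − 472031 = -1418343
-5232 − 480 = -5712;  -31218 − 5712 = -36930;  -134914 − 36930 = -171844;  -472031 − 171844 = -643875;  -1418343 − 643875 = -2062218

-2062218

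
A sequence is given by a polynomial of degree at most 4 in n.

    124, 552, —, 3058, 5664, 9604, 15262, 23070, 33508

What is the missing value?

Using the last 6 terms:
2606, 3940, 5658, 7808, 10438
1334, 1718, 2150, 2630
384, 432, 480
48, 48
Constant fourth difference = 48.
Extend backward: 384 − 48 = 336;  1334 − 336 = 998;  2606 − 998 = 1608;  3058 − 1608 = 1450

1450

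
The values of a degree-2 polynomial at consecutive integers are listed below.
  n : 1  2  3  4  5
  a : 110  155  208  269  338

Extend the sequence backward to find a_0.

73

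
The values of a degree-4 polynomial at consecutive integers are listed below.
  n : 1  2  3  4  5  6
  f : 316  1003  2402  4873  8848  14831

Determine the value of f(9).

First differences: 687  1399  2471  3975  5983
Second differences: 712  1072  1504  2008
Third differences: 360  432  504
Fourth differences: 72  72
Constant fourth difference = 72, so extend:
504 + 72 = 576;  2008 + 576 = 2584;  5983 + 2584 = 8567;  14831 + 8567 = 23398
576 + 72 = 648;  2584 + 648 = 3232;  8567 + 3232 = 11799;  23398 + 11799 = 35197
648 + 72 = 720;  3232 + 720 = 3952;  11799 + 3952 = 15751;  35197 + 15751 = 50948

50948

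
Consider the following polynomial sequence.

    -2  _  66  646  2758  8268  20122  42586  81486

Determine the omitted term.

-8

Using the last 7 terms:
Δ: 580, 2112, 5510, 11854, 22464, 38900
Δ²: 1532, 3398, 6344, 10610, 16436
Δ³: 1866, 2946, 4266, 5826
Δ⁴: 1080, 1320, 1560
Δ⁵: 240, 240
Constant fifth difference = 240.
Extend backward: 1080 − 240 = 840;  1866 − 840 = 1026;  1532 − 1026 = 506;  580 − 506 = 74;  66 − 74 = -8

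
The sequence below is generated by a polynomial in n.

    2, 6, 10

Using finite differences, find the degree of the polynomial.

1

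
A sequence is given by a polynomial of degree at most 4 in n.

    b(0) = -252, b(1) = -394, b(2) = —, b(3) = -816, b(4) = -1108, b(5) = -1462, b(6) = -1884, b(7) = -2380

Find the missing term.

-580

Using the last 5 terms:
D1: -292, -354, -422, -496
D2: -62, -68, -74
D3: -6, -6
Constant third difference = -6.
Extend backward: -62 + 6 = -56;  -292 + 56 = -236;  -816 + 236 = -580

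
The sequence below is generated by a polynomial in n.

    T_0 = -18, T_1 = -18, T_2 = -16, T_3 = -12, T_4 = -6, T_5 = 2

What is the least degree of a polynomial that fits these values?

0, 2, 4, 6, 8
2, 2, 2, 2
The second differences are constant, so the polynomial has degree 2.

2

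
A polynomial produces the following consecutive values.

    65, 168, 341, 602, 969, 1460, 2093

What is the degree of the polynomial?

3

D1: 103, 173, 261, 367, 491, 633
D2: 70, 88, 106, 124, 142
D3: 18, 18, 18, 18
The third differences are constant, so the polynomial has degree 3.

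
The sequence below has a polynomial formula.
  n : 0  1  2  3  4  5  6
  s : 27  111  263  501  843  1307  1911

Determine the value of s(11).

7661

D1: 84, 152, 238, 342, 464, 604
D2: 68, 86, 104, 122, 140
D3: 18, 18, 18, 18
The third differences are constant (18).
140 + 18 = 158;  604 + 158 = 762;  1911 + 762 = 2673
158 + 18 = 176;  762 + 176 = 938;  2673 + 938 = 3611
176 + 18 = 194;  938 + 194 = 1132;  3611 + 1132 = 4743
194 + 18 = 212;  1132 + 212 = 1344;  4743 + 1344 = 6087
212 + 18 = 230;  1344 + 230 = 1574;  6087 + 1574 = 7661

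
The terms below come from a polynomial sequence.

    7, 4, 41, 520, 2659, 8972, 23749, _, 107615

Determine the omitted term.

53536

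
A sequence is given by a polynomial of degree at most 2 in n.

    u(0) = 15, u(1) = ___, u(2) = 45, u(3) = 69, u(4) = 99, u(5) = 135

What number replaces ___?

27

Using the last 4 terms:
Δ: 24, 30, 36
Δ²: 6, 6
Constant second difference = 6.
Extend backward: 24 − 6 = 18;  45 − 18 = 27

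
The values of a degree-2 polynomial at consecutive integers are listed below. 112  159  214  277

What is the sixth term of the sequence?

First differences: 47  55  63
Second differences: 8  8
The second differences are constant (8).
63 + 8 = 71;  277 + 71 = 348
71 + 8 = 79;  348 + 79 = 427

427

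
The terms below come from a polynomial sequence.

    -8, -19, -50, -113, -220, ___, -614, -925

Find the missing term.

Using the first 5 terms:
D1: -11, -31, -63, -107
D2: -20, -32, -44
D3: -12, -12
Constant third difference = -12.
Extend forward: -44 − 12 = -56;  -107 − 56 = -163;  -220 − 163 = -383

-383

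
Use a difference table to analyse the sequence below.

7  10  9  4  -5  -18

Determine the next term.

First differences: 3  -1  -5  -9  -13
Second differences: -4  -4  -4  -4
Second differences constant at -4.
-13 − 4 = -17;  -18 − 17 = -35

-35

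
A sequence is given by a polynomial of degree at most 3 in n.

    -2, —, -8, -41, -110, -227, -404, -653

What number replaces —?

1

Using the last 6 terms:
Δ: -33, -69, -117, -177, -249
Δ²: -36, -48, -60, -72
Δ³: -12, -12, -12
Constant third difference = -12.
Extend backward: -36 + 12 = -24;  -33 + 24 = -9;  -8 + 9 = 1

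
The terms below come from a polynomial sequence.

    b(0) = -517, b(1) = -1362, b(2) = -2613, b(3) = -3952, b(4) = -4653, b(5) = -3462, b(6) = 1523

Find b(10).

First differences: -845, -1251, -1339, -701, 1191, 4985
Second differences: -406, -88, 638, 1892, 3794
Third differences: 318, 726, 1254, 1902
Fourth differences: 408, 528, 648
Fifth differences: 120, 120
The fifth differences are constant (120).
648 + 120 = 768;  1902 + 768 = 2670;  3794 + 2670 = 6464;  4985 + 6464 = 11449;  1523 + 11449 = 12972
768 + 120 = 888;  2670 + 888 = 3558;  6464 + 3558 = 10022;  11449 + 10022 = 21471;  12972 + 21471 = 34443
888 + 120 = 1008;  3558 + 1008 = 4566;  10022 + 4566 = 14588;  21471 + 14588 = 36059;  34443 + 36059 = 70502
1008 + 120 = 1128;  4566 + 1128 = 5694;  14588 + 5694 = 20282;  36059 + 20282 = 56341;  70502 + 56341 = 126843

126843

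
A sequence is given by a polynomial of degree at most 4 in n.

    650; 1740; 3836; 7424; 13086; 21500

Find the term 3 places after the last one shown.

71474

D1: 1090, 2096, 3588, 5662, 8414
D2: 1006, 1492, 2074, 2752
D3: 486, 582, 678
D4: 96, 96
Fourth differences constant at 96.
678 + 96 = 774;  2752 + 774 = 3526;  8414 + 3526 = 11940;  21500 + 11940 = 33440
774 + 96 = 870;  3526 + 870 = 4396;  11940 + 4396 = 16336;  33440 + 16336 = 49776
870 + 96 = 966;  4396 + 966 = 5362;  16336 + 5362 = 21698;  49776 + 21698 = 71474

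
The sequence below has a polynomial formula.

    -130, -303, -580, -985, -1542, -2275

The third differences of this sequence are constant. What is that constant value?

-24

Δ: -173, -277, -405, -557, -733
Δ²: -104, -128, -152, -176
Δ³: -24, -24, -24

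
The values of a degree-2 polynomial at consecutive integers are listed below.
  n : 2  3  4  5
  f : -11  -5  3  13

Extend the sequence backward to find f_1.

-15

Δ: 6  8  10
Δ²: 2  2
The second differences are constant at 2.
Work back: 6 − 2 = 4;  -11 − 4 = -15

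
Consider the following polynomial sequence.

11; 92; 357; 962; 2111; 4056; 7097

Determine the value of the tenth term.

26516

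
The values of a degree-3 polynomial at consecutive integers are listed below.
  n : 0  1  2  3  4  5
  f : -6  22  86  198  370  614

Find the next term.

Δ: 28 , 64 , 112 , 172 , 244
Δ²: 36 , 48 , 60 , 72
Δ³: 12 , 12 , 12
Constant third difference = 12, so extend:
72 + 12 = 84;  244 + 84 = 328;  614 + 328 = 942

942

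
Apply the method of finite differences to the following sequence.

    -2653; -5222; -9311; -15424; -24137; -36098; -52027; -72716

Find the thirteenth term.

D1: -2569  -4089  -6113  -8713  -11961  -15929  -20689
D2: -1520  -2024  -2600  -3248  -3968  -4760
D3: -504  -576  -648  -720  -792
D4: -72  -72  -72  -72
Fourth differences constant at -72.
-792 − 72 = -864;  -4760 − 864 = -5624;  -20689 − 5624 = -26313;  -72716 − 26313 = -99029
-864 − 72 = -936;  -5624 − 936 = -6560;  -26313 − 6560 = -32873;  -99029 − 32873 = -131902
-936 − 72 = -1008;  -6560 − 1008 = -7568;  -32873 − 7568 = -40441;  -131902 − 40441 = -172343
-1008 − 72 = -1080;  -7568 − 1080 = -8648;  -40441 − 8648 = -49089;  -172343 − 49089 = -221432
-1080 − 72 = -1152;  -8648 − 1152 = -9800;  -49089 − 9800 = -58889;  -221432 − 58889 = -280321

-280321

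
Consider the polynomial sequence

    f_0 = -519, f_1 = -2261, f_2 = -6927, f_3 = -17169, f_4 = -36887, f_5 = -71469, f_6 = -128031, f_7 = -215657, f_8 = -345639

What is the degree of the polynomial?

5

-1742, -4666, -10242, -19718, -34582, -56562, -87626, -129982
-2924, -5576, -9476, -14864, -21980, -31064, -42356
-2652, -3900, -5388, -7116, -9084, -11292
-1248, -1488, -1728, -1968, -2208
-240, -240, -240, -240
The fifth differences are constant, so the polynomial has degree 5.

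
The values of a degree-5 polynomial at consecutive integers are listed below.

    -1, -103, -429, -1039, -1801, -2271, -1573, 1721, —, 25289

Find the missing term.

Using the first 8 terms:
First differences: -102, -326, -610, -762, -470, 698, 3294
Second differences: -224, -284, -152, 292, 1168, 2596
Third differences: -60, 132, 444, 876, 1428
Fourth differences: 192, 312, 432, 552
Fifth differences: 120, 120, 120
Constant fifth difference = 120.
Extend forward: 552 + 120 = 672;  1428 + 672 = 2100;  2596 + 2100 = 4696;  3294 + 4696 = 7990;  1721 + 7990 = 9711

9711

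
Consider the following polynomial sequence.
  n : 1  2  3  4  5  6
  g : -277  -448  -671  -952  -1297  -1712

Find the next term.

-2203

D1: -171 , -223 , -281 , -345 , -415
D2: -52 , -58 , -64 , -70
D3: -6 , -6 , -6
Third differences constant at -6.
-70 − 6 = -76;  -415 − 76 = -491;  -1712 − 491 = -2203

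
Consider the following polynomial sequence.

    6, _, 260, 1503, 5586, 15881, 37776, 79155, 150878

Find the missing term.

21

Using the last 7 terms:
Δ: 1243  4083  10295  21895  41379  71723
Δ²: 2840  6212  11600  19484  30344
Δ³: 3372  5388  7884  10860
Δ⁴: 2016  2496  2976
Δ⁵: 480  480
Constant fifth difference = 480.
Extend backward: 2016 − 480 = 1536;  3372 − 1536 = 1836;  2840 − 1836 = 1004;  1243 − 1004 = 239;  260 − 239 = 21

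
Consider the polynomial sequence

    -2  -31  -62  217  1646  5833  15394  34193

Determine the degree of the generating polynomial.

5

D1: -29, -31, 279, 1429, 4187, 9561, 18799
D2: -2, 310, 1150, 2758, 5374, 9238
D3: 312, 840, 1608, 2616, 3864
D4: 528, 768, 1008, 1248
D5: 240, 240, 240
The fifth differences are constant, so the polynomial has degree 5.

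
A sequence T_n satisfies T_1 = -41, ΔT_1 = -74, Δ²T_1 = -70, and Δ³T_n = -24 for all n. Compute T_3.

-259

Build the table forward from the leading diagonal:
Third differences: -24, -24, -24
Second differences: -70, -94, -118
First differences: -74, -144, -238
T: -41, -115, -259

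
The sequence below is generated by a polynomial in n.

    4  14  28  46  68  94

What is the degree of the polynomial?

2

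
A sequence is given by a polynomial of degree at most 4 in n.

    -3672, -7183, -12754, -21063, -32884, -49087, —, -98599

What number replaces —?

Using the first 6 terms:
Δ: -3511  -5571  -8309  -11821  -16203
Δ²: -2060  -2738  -3512  -4382
Δ³: -678  -774  -870
Δ⁴: -96  -96
Constant fourth difference = -96.
Extend forward: -870 − 96 = -966;  -4382 − 966 = -5348;  -16203 − 5348 = -21551;  -49087 − 21551 = -70638

-70638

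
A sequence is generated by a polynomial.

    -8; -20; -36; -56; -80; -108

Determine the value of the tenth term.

Δ: -12, -16, -20, -24, -28
Δ²: -4, -4, -4, -4
The second differences are constant (-4).
-28 − 4 = -32;  -108 − 32 = -140
-32 − 4 = -36;  -140 − 36 = -176
-36 − 4 = -40;  -176 − 40 = -216
-40 − 4 = -44;  -216 − 44 = -260

-260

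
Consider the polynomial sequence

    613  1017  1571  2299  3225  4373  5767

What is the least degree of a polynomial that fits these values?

3

404, 554, 728, 926, 1148, 1394
150, 174, 198, 222, 246
24, 24, 24, 24
The third differences are constant, so the polynomial has degree 3.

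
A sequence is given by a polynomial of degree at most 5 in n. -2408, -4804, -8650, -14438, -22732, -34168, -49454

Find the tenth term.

D1: -2396, -3846, -5788, -8294, -11436, -15286
D2: -1450, -1942, -2506, -3142, -3850
D3: -492, -564, -636, -708
D4: -72, -72, -72
Fourth differences constant at -72.
-708 − 72 = -780;  -3850 − 780 = -4630;  -15286 − 4630 = -19916;  -49454 − 19916 = -69370
-780 − 72 = -852;  -4630 − 852 = -5482;  -19916 − 5482 = -25398;  -69370 − 25398 = -94768
-852 − 72 = -924;  -5482 − 924 = -6406;  -25398 − 6406 = -31804;  -94768 − 31804 = -126572

-126572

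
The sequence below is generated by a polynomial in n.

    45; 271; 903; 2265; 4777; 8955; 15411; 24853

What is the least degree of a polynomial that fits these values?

4

Δ: 226, 632, 1362, 2512, 4178, 6456, 9442
Δ²: 406, 730, 1150, 1666, 2278, 2986
Δ³: 324, 420, 516, 612, 708
Δ⁴: 96, 96, 96, 96
The fourth differences are constant, so the polynomial has degree 4.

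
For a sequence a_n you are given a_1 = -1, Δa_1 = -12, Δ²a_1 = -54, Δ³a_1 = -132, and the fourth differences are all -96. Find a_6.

Build the table forward from the leading diagonal:
D4: -96, -96, -96, -96, -96, -96
D3: -132, -228, -324, -420, -516, -612
D2: -54, -186, -414, -738, -1158, -1674
D1: -12, -66, -252, -666, -1404, -2562
a: -1, -13, -79, -331, -997, -2401

-2401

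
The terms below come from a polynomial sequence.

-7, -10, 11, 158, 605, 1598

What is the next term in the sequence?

3455

D1: -3 , 21 , 147 , 447 , 993
D2: 24 , 126 , 300 , 546
D3: 102 , 174 , 246
D4: 72 , 72
Fourth differences constant at 72.
246 + 72 = 318;  546 + 318 = 864;  993 + 864 = 1857;  1598 + 1857 = 3455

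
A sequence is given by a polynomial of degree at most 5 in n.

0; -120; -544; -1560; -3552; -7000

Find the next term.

-12480

D1: -120, -424, -1016, -1992, -3448
D2: -304, -592, -976, -1456
D3: -288, -384, -480
D4: -96, -96
Fourth differences constant at -96.
-480 − 96 = -576;  -1456 − 576 = -2032;  -3448 − 2032 = -5480;  -7000 − 5480 = -12480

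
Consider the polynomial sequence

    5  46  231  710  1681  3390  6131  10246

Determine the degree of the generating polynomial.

4

D1: 41, 185, 479, 971, 1709, 2741, 4115
D2: 144, 294, 492, 738, 1032, 1374
D3: 150, 198, 246, 294, 342
D4: 48, 48, 48, 48
The fourth differences are constant, so the polynomial has degree 4.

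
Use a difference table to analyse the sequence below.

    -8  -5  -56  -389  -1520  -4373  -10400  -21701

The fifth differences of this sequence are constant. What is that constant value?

-120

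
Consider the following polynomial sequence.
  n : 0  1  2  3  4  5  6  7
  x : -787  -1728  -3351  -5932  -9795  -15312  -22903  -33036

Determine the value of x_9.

Δ: -941 , -1623 , -2581 , -3863 , -5517 , -7591 , -10133
Δ²: -682 , -958 , -1282 , -1654 , -2074 , -2542
Δ³: -276 , -324 , -372 , -420 , -468
Δ⁴: -48 , -48 , -48 , -48
The fourth differences are constant (-48).
-468 − 48 = -516;  -2542 − 516 = -3058;  -10133 − 3058 = -13191;  -33036 − 13191 = -46227
-516 − 48 = -564;  -3058 − 564 = -3622;  -13191 − 3622 = -16813;  -46227 − 16813 = -63040

-63040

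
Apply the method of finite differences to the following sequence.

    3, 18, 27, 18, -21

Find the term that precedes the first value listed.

15  9  -9  -39
-6  -18  -30
-12  -12
The third differences are constant at -12.
Work back: -6 + 12 = 6;  15 − 6 = 9;  3 − 9 = -6

-6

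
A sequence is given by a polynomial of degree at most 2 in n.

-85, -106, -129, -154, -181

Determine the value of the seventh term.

-241

Δ: -21, -23, -25, -27
Δ²: -2, -2, -2
Constant second difference = -2, so extend:
-27 − 2 = -29;  -181 − 29 = -210
-29 − 2 = -31;  -210 − 31 = -241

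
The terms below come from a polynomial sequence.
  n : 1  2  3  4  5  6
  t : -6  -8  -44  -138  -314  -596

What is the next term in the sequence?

Δ: -2, -36, -94, -176, -282
Δ²: -34, -58, -82, -106
Δ³: -24, -24, -24
Third differences constant at -24.
-106 − 24 = -130;  -282 − 130 = -412;  -596 − 412 = -1008

-1008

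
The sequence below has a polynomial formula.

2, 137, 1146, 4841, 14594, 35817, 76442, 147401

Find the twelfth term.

135 , 1009 , 3695 , 9753 , 21223 , 40625 , 70959
874 , 2686 , 6058 , 11470 , 19402 , 30334
1812 , 3372 , 5412 , 7932 , 10932
1560 , 2040 , 2520 , 3000
480 , 480 , 480
Fifth differences constant at 480.
3000 + 480 = 3480;  10932 + 3480 = 14412;  30334 + 14412 = 44746;  70959 + 44746 = 115705;  147401 + 115705 = 263106
3480 + 480 = 3960;  14412 + 3960 = 18372;  44746 + 18372 = 63118;  115705 + 63118 = 178823;  263106 + 178823 = 441929
3960 + 480 = 4440;  18372 + 4440 = 22812;  63118 + 22812 = 85930;  178823 + 85930 = 264753;  441929 + 264753 = 706682
4440 + 480 = 4920;  22812 + 4920 = 27732;  85930 + 27732 = 113662;  264753 + 113662 = 378415;  706682 + 378415 = 1085097

1085097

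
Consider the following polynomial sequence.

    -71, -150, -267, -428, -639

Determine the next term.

-906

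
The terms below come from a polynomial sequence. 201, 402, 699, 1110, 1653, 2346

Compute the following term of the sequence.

3207

First differences: 201, 297, 411, 543, 693
Second differences: 96, 114, 132, 150
Third differences: 18, 18, 18
Third differences constant at 18.
150 + 18 = 168;  693 + 168 = 861;  2346 + 861 = 3207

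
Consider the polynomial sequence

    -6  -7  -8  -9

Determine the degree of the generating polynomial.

1

D1: -1, -1, -1
The first differences are constant, so the polynomial has degree 1.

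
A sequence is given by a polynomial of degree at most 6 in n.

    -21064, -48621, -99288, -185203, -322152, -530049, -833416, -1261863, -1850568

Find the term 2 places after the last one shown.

First differences: -27557  -50667  -85915  -136949  -207897  -303367  -428447  -588705
Second differences: -23110  -35248  -51034  -70948  -95470  -125080  -160258
Third differences: -12138  -15786  -19914  -24522  -29610  -35178
Fourth differences: -3648  -4128  -4608  -5088  -5568
Fifth differences: -480  -480  -480  -480
The fifth differences are constant (-480).
-5568 − 480 = -6048;  -35178 − 6048 = -41226;  -160258 − 41226 = -201484;  -588705 − 201484 = -790189;  -1850568 − 790189 = -2640757
-6048 − 480 = -6528;  -41226 − 6528 = -47754;  -201484 − 47754 = -249238;  -790189 − 249238 = -1039427;  -2640757 − 1039427 = -3680184

-3680184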